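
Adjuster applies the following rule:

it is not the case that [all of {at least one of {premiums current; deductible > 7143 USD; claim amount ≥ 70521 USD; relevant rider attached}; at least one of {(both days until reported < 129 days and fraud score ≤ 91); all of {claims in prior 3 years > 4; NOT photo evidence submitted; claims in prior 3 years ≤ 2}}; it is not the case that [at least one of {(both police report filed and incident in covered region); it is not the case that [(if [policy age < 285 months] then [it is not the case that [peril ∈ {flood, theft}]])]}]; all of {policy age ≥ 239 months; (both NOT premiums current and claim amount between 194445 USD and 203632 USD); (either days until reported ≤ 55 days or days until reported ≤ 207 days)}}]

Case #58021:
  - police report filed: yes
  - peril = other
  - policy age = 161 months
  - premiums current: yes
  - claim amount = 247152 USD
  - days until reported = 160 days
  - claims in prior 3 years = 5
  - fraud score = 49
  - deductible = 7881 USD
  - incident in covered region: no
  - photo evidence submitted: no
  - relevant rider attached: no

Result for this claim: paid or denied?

Paid

Atomic conditions:
  premiums current: yes → true
  deductible > 7143 USD: 7881 > 7143 is true
  claim amount ≥ 70521 USD: 247152 ≥ 70521 is true
  relevant rider attached: no → false
  days until reported < 129 days: 160 < 129 is false
  fraud score ≤ 91: 49 ≤ 91 is true
  claims in prior 3 years > 4: 5 > 4 is true
  NOT photo evidence submitted: no → true
  claims in prior 3 years ≤ 2: 5 ≤ 2 is false
  police report filed: yes → true
  incident in covered region: no → false
  policy age < 285 months: 161 < 285 is true
  peril ∈ {flood, theft}: other is not in the set → false
  policy age ≥ 239 months: 161 ≥ 239 is false
  NOT premiums current: yes → false
  claim amount between 194445 USD and 203632 USD: 247152 in [194445, 203632] is false
  days until reported ≤ 55 days: 160 ≤ 55 is false
  days until reported ≤ 207 days: 160 ≤ 207 is true
Combine:
[1.1] true OR true OR true OR false = true
[1.2.1] false AND true = false
[1.2.2] true AND true AND false = false
[1.2] false OR false = false
[1.3.1.1] true AND false = false
[1.3.1.2.1.2] NOT false = true
[1.3.1.2.1] true → true = true
[1.3.1.2] NOT true = false
[1.3.1] false OR false = false
[1.3] NOT false = true
[1.4.2] false AND false = false
[1.4.3] false OR true = true
[1.4] false AND false AND true = false
[1] true AND false AND true AND false = false
[root] NOT false = true
Overall: true → paid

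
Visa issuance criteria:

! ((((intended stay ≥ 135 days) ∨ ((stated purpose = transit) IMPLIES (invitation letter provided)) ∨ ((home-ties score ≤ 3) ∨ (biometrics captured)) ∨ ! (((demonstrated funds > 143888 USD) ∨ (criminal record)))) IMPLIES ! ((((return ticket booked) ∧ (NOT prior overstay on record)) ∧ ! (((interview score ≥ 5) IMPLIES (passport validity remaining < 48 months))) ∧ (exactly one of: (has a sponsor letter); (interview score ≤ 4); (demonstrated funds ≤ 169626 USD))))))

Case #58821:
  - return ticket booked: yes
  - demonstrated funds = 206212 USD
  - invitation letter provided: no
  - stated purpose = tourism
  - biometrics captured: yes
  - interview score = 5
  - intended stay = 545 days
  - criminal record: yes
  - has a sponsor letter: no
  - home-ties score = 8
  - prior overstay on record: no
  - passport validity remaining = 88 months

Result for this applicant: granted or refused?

Refused

Atomic conditions:
  intended stay ≥ 135 days: 545 ≥ 135 is true
  stated purpose = transit: tourism == transit is false
  invitation letter provided: no → false
  home-ties score ≤ 3: 8 ≤ 3 is false
  biometrics captured: yes → true
  demonstrated funds > 143888 USD: 206212 > 143888 is true
  criminal record: yes → true
  return ticket booked: yes → true
  NOT prior overstay on record: no → true
  interview score ≥ 5: 5 ≥ 5 is true
  passport validity remaining < 48 months: 88 < 48 is false
  has a sponsor letter: no → false
  interview score ≤ 4: 5 ≤ 4 is false
  demonstrated funds ≤ 169626 USD: 206212 ≤ 169626 is false
Combine:
[1.1.2] false → false (antecedent false ⇒ implication holds) = true
[1.1.3] false OR true = true
[1.1.4.1] true OR true = true
[1.1.4] NOT true = false
[1.1] true OR true OR true OR false = true
[1.2.1.1] true AND true = true
[1.2.1.2.1] true → false = false
[1.2.1.2] NOT false = true
[1.2.1.3] exactly-one(false, false, false) = false
[1.2.1] true AND true AND false = false
[1.2] NOT false = true
[1] true → true = true
[root] NOT true = false
Overall: false → refused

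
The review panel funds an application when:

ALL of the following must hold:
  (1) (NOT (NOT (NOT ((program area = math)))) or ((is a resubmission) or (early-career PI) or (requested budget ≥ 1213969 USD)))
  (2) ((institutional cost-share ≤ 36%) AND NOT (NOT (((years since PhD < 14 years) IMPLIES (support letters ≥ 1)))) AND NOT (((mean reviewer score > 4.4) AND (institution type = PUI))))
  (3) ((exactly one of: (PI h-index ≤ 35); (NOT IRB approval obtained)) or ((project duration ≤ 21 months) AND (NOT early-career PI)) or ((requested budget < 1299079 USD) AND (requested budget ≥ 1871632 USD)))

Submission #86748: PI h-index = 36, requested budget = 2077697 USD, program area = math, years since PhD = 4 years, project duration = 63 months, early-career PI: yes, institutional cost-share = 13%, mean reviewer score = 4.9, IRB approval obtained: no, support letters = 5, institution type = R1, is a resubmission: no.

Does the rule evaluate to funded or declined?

Atomic conditions:
  program area = math: math == math is true
  is a resubmission: no → false
  early-career PI: yes → true
  requested budget ≥ 1213969 USD: 2077697 ≥ 1213969 is true
  institutional cost-share ≤ 36%: 13 ≤ 36 is true
  years since PhD < 14 years: 4 < 14 is true
  support letters ≥ 1: 5 ≥ 1 is true
  mean reviewer score > 4.4: 4.9 > 4.4 is true
  institution type = PUI: R1 == PUI is false
  PI h-index ≤ 35: 36 ≤ 35 is false
  NOT IRB approval obtained: no → true
  project duration ≤ 21 months: 63 ≤ 21 is false
  NOT early-career PI: yes → false
  requested budget < 1299079 USD: 2077697 < 1299079 is false
  requested budget ≥ 1871632 USD: 2077697 ≥ 1871632 is true
Combine:
[1.1.1.1] NOT true = false
[1.1.1] NOT false = true
[1.1] NOT true = false
[1.2] false OR true OR true = true
[1] false OR true = true
[2.2.1.1] true → true = true
[2.2.1] NOT true = false
[2.2] NOT false = true
[2.3.1] true AND false = false
[2.3] NOT false = true
[2] true AND true AND true = true
[3.1] exactly-one(false, true) = true
[3.2] false AND false = false
[3.3] false AND true = false
[3] true OR false OR false = true
[root] true AND true AND true = true
Overall: true → funded

Funded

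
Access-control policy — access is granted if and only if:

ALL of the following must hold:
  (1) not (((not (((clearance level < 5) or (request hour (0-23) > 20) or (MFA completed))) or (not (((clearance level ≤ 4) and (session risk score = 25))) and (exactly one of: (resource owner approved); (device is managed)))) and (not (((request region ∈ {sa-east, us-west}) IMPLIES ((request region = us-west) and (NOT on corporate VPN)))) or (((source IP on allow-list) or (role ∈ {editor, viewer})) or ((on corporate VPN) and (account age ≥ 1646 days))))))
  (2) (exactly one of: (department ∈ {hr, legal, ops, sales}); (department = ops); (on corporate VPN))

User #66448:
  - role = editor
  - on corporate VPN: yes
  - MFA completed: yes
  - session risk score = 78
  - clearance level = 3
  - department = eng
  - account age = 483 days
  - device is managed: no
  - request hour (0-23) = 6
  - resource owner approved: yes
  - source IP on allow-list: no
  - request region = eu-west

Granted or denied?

Denied

Atomic conditions:
  clearance level < 5: 3 < 5 is true
  request hour (0-23) > 20: 6 > 20 is false
  MFA completed: yes → true
  clearance level ≤ 4: 3 ≤ 4 is true
  session risk score = 25: 78 == 25 is false
  resource owner approved: yes → true
  device is managed: no → false
  request region ∈ {sa-east, us-west}: eu-west is not in the set → false
  request region = us-west: eu-west == us-west is false
  NOT on corporate VPN: yes → false
  source IP on allow-list: no → false
  role ∈ {editor, viewer}: editor is in the set → true
  on corporate VPN: yes → true
  account age ≥ 1646 days: 483 ≥ 1646 is false
  department ∈ {hr, legal, ops, sales}: eng is not in the set → false
  department = ops: eng == ops is false
Combine:
[1.1.1.1.1] true OR false OR true = true
[1.1.1.1] NOT true = false
[1.1.1.2.1.1] true AND false = false
[1.1.1.2.1] NOT false = true
[1.1.1.2.2] exactly-one(true, false) = true
[1.1.1.2] true AND true = true
[1.1.1] false OR true = true
[1.1.2.1.1.2] false AND false = false
[1.1.2.1.1] false → false (antecedent false ⇒ implication holds) = true
[1.1.2.1] NOT true = false
[1.1.2.2.1] false OR true = true
[1.1.2.2.2] true AND false = false
[1.1.2.2] true OR false = true
[1.1.2] false OR true = true
[1.1] true AND true = true
[1] NOT true = false
[2] exactly-one(false, false, true) = true
[root] false AND true = false
Overall: false → denied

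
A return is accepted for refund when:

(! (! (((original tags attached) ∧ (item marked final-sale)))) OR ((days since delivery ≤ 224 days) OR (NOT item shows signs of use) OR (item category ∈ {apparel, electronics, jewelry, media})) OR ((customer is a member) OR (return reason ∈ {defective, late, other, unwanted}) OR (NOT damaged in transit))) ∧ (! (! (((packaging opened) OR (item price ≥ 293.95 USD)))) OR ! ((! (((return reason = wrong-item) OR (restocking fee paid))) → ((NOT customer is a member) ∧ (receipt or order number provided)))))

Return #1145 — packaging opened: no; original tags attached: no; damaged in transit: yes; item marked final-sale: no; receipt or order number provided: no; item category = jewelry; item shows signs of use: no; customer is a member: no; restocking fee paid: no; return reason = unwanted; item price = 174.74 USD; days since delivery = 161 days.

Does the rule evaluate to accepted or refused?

Accepted

Atomic conditions:
  original tags attached: no → false
  item marked final-sale: no → false
  days since delivery ≤ 224 days: 161 ≤ 224 is true
  NOT item shows signs of use: no → true
  item category ∈ {apparel, electronics, jewelry, media}: jewelry is in the set → true
  customer is a member: no → false
  return reason ∈ {defective, late, other, unwanted}: unwanted is in the set → true
  NOT damaged in transit: yes → false
  packaging opened: no → false
  item price ≥ 293.95 USD: 174.74 ≥ 293.95 is false
  return reason = wrong-item: unwanted == wrong-item is false
  restocking fee paid: no → false
  NOT customer is a member: no → true
  receipt or order number provided: no → false
Combine:
[1.1.1.1] false AND false = false
[1.1.1] NOT false = true
[1.1] NOT true = false
[1.2] true OR true OR true = true
[1.3] false OR true OR false = true
[1] false OR true OR true = true
[2.1.1.1] false OR false = false
[2.1.1] NOT false = true
[2.1] NOT true = false
[2.2.1.1.1] false OR false = false
[2.2.1.1] NOT false = true
[2.2.1.2] true AND false = false
[2.2.1] true → false = false
[2.2] NOT false = true
[2] false OR true = true
[root] true AND true = true
Overall: true → accepted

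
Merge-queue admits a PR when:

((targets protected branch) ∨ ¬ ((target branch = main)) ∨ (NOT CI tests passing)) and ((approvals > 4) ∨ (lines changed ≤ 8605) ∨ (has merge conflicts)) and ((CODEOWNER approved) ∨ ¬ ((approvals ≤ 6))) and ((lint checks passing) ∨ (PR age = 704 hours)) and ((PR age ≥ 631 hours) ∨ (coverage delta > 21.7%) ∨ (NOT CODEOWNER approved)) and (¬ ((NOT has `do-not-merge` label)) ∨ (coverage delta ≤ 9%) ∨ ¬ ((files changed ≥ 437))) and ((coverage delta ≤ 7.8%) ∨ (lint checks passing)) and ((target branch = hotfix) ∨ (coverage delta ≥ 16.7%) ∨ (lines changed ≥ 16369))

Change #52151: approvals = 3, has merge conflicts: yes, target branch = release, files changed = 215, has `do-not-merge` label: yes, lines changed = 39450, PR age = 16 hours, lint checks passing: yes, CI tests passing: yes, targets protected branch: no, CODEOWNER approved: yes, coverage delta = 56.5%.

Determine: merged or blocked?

Merged

Atomic conditions:
  targets protected branch: no → false
  target branch = main: release == main is false
  NOT CI tests passing: yes → false
  approvals > 4: 3 > 4 is false
  lines changed ≤ 8605: 39450 ≤ 8605 is false
  has merge conflicts: yes → true
  CODEOWNER approved: yes → true
  approvals ≤ 6: 3 ≤ 6 is true
  lint checks passing: yes → true
  PR age = 704 hours: 16 == 704 is false
  PR age ≥ 631 hours: 16 ≥ 631 is false
  coverage delta > 21.7%: 56.5 > 21.7 is true
  NOT CODEOWNER approved: yes → false
  NOT has `do-not-merge` label: yes → false
  coverage delta ≤ 9%: 56.5 ≤ 9 is false
  files changed ≥ 437: 215 ≥ 437 is false
  coverage delta ≤ 7.8%: 56.5 ≤ 7.8 is false
  target branch = hotfix: release == hotfix is false
  coverage delta ≥ 16.7%: 56.5 ≥ 16.7 is true
  lines changed ≥ 16369: 39450 ≥ 16369 is true
Combine:
[1.2] NOT false = true
[1] false OR true OR false = true
[2] false OR false OR true = true
[3.2] NOT true = false
[3] true OR false = true
[4] true OR false = true
[5] false OR true OR false = true
[6.1] NOT false = true
[6.3] NOT false = true
[6] true OR false OR true = true
[7] false OR true = true
[8] false OR true OR true = true
[root] true AND true AND true AND true AND true AND true AND true AND true = true
Overall: true → merged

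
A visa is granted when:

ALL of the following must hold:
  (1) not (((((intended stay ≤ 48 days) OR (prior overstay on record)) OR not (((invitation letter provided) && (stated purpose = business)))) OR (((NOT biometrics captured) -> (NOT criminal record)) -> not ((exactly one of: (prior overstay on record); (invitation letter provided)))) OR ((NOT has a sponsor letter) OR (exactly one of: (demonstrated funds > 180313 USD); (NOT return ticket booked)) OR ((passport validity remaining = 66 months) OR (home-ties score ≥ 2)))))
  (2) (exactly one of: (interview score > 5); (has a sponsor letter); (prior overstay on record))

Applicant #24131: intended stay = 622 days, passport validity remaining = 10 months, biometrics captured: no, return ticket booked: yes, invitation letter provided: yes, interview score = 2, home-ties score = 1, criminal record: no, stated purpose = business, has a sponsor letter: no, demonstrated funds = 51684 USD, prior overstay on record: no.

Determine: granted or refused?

Atomic conditions:
  intended stay ≤ 48 days: 622 ≤ 48 is false
  prior overstay on record: no → false
  invitation letter provided: yes → true
  stated purpose = business: business == business is true
  NOT biometrics captured: no → true
  NOT criminal record: no → true
  NOT has a sponsor letter: no → true
  demonstrated funds > 180313 USD: 51684 > 180313 is false
  NOT return ticket booked: yes → false
  passport validity remaining = 66 months: 10 == 66 is false
  home-ties score ≥ 2: 1 ≥ 2 is false
  interview score > 5: 2 > 5 is false
  has a sponsor letter: no → false
Combine:
[1.1.1.1] false OR false = false
[1.1.1.2.1] true AND true = true
[1.1.1.2] NOT true = false
[1.1.1] false OR false = false
[1.1.2.1] true → true = true
[1.1.2.2.1] exactly-one(false, true) = true
[1.1.2.2] NOT true = false
[1.1.2] true → false = false
[1.1.3.2] exactly-one(false, false) = false
[1.1.3.3] false OR false = false
[1.1.3] true OR false OR false = true
[1.1] false OR false OR true = true
[1] NOT true = false
[2] exactly-one(false, false, false) = false
[root] false AND false = false
Overall: false → refused

Refused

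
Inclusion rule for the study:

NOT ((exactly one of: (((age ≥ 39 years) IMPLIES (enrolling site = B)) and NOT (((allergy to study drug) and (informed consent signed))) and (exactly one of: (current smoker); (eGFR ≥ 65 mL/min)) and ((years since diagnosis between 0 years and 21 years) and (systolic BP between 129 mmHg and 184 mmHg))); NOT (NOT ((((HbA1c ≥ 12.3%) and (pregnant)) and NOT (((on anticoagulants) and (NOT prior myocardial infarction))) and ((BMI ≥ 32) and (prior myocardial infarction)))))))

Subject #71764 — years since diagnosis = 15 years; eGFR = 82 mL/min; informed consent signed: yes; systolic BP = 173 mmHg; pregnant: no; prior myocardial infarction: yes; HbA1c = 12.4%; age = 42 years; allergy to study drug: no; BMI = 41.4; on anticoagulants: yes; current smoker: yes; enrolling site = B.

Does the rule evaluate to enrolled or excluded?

Enrolled

Atomic conditions:
  age ≥ 39 years: 42 ≥ 39 is true
  enrolling site = B: B == B is true
  allergy to study drug: no → false
  informed consent signed: yes → true
  current smoker: yes → true
  eGFR ≥ 65 mL/min: 82 ≥ 65 is true
  years since diagnosis between 0 years and 21 years: 15 in [0, 21] is true
  systolic BP between 129 mmHg and 184 mmHg: 173 in [129, 184] is true
  HbA1c ≥ 12.3%: 12.4 ≥ 12.3 is true
  pregnant: no → false
  on anticoagulants: yes → true
  NOT prior myocardial infarction: yes → false
  BMI ≥ 32: 41.4 ≥ 32 is true
  prior myocardial infarction: yes → true
Combine:
[1.1.1] true → true = true
[1.1.2.1] false AND true = false
[1.1.2] NOT false = true
[1.1.3] exactly-one(true, true) = false
[1.1.4] true AND true = true
[1.1] true AND true AND false AND true = false
[1.2.1.1.1] true AND false = false
[1.2.1.1.2.1] true AND false = false
[1.2.1.1.2] NOT false = true
[1.2.1.1.3] true AND true = true
[1.2.1.1] false AND true AND true = false
[1.2.1] NOT false = true
[1.2] NOT true = false
[1] exactly-one(false, false) = false
[root] NOT false = true
Overall: true → enrolled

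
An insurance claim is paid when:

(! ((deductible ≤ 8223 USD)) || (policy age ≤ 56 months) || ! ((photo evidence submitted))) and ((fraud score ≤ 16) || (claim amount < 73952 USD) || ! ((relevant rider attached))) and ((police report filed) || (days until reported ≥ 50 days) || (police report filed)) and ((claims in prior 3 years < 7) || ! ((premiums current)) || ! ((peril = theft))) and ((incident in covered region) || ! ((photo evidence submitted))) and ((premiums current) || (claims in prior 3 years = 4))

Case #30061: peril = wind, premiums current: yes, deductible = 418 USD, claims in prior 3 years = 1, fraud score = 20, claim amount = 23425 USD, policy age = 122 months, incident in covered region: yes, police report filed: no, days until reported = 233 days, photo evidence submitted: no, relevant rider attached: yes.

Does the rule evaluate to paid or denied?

Atomic conditions:
  deductible ≤ 8223 USD: 418 ≤ 8223 is true
  policy age ≤ 56 months: 122 ≤ 56 is false
  photo evidence submitted: no → false
  fraud score ≤ 16: 20 ≤ 16 is false
  claim amount < 73952 USD: 23425 < 73952 is true
  relevant rider attached: yes → true
  police report filed: no → false
  days until reported ≥ 50 days: 233 ≥ 50 is true
  claims in prior 3 years < 7: 1 < 7 is true
  premiums current: yes → true
  peril = theft: wind == theft is false
  incident in covered region: yes → true
  claims in prior 3 years = 4: 1 == 4 is false
Combine:
[1.1] NOT true = false
[1.3] NOT false = true
[1] false OR false OR true = true
[2.3] NOT true = false
[2] false OR true OR false = true
[3] false OR true OR false = true
[4.2] NOT true = false
[4.3] NOT false = true
[4] true OR false OR true = true
[5.2] NOT false = true
[5] true OR true = true
[6] true OR false = true
[root] true AND true AND true AND true AND true AND true = true
Overall: true → paid

Paid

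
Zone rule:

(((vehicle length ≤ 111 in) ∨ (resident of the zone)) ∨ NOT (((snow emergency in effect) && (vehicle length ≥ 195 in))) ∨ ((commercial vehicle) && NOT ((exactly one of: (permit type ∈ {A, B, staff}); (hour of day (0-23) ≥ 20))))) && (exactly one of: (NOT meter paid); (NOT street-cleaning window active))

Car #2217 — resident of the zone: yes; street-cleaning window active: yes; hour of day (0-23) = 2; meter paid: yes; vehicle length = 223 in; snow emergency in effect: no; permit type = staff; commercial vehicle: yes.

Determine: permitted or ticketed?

Atomic conditions:
  vehicle length ≤ 111 in: 223 ≤ 111 is false
  resident of the zone: yes → true
  snow emergency in effect: no → false
  vehicle length ≥ 195 in: 223 ≥ 195 is true
  commercial vehicle: yes → true
  permit type ∈ {A, B, staff}: staff is in the set → true
  hour of day (0-23) ≥ 20: 2 ≥ 20 is false
  NOT meter paid: yes → false
  NOT street-cleaning window active: yes → false
Combine:
[1.1] false OR true = true
[1.2.1] false AND true = false
[1.2] NOT false = true
[1.3.2.1] exactly-one(true, false) = true
[1.3.2] NOT true = false
[1.3] true AND false = false
[1] true OR true OR false = true
[2] exactly-one(false, false) = false
[root] true AND false = false
Overall: false → ticketed

Ticketed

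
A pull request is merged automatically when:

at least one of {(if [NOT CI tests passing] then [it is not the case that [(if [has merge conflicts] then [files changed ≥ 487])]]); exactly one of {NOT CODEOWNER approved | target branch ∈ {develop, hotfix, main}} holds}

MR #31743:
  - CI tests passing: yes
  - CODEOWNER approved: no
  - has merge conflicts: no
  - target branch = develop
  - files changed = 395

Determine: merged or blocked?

Atomic conditions:
  NOT CI tests passing: yes → false
  has merge conflicts: no → false
  files changed ≥ 487: 395 ≥ 487 is false
  NOT CODEOWNER approved: no → true
  target branch ∈ {develop, hotfix, main}: develop is in the set → true
Combine:
[1.2.1] false → false (antecedent false ⇒ implication holds) = true
[1.2] NOT true = false
[1] false → false (antecedent false ⇒ implication holds) = true
[2] exactly-one(true, true) = false
[root] true OR false = true
Overall: true → merged

Merged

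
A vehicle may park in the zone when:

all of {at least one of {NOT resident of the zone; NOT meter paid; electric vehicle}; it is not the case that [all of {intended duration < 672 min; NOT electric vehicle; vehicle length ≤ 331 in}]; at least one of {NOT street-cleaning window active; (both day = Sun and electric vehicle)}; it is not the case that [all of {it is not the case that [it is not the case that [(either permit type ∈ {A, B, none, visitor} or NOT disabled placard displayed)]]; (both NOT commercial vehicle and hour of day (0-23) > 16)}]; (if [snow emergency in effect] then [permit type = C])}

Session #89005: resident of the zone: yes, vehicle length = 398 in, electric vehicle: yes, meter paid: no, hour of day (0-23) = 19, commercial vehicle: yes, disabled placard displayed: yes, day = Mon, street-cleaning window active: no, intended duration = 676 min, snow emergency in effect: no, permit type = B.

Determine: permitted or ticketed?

Permitted

Atomic conditions:
  NOT resident of the zone: yes → false
  NOT meter paid: no → true
  electric vehicle: yes → true
  intended duration < 672 min: 676 < 672 is false
  NOT electric vehicle: yes → false
  vehicle length ≤ 331 in: 398 ≤ 331 is false
  NOT street-cleaning window active: no → true
  day = Sun: Mon == Sun is false
  permit type ∈ {A, B, none, visitor}: B is in the set → true
  NOT disabled placard displayed: yes → false
  NOT commercial vehicle: yes → false
  hour of day (0-23) > 16: 19 > 16 is true
  snow emergency in effect: no → false
  permit type = C: B == C is false
Combine:
[1] false OR true OR true = true
[2.1] false AND false AND false = false
[2] NOT false = true
[3.2] false AND true = false
[3] true OR false = true
[4.1.1.1.1] true OR false = true
[4.1.1.1] NOT true = false
[4.1.1] NOT false = true
[4.1.2] false AND true = false
[4.1] true AND false = false
[4] NOT false = true
[5] false → false (antecedent false ⇒ implication holds) = true
[root] true AND true AND true AND true AND true = true
Overall: true → permitted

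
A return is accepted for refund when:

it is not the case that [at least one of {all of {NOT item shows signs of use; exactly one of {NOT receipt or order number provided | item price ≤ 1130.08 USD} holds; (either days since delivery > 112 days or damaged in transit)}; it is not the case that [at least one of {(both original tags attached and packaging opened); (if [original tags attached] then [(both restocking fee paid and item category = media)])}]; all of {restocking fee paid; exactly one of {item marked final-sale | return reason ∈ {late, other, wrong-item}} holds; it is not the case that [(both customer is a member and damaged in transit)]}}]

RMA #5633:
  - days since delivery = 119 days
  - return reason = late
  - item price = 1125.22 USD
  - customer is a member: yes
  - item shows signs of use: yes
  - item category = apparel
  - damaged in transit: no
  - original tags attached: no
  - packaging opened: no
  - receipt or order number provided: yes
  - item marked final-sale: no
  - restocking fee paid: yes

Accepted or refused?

Atomic conditions:
  NOT item shows signs of use: yes → false
  NOT receipt or order number provided: yes → false
  item price ≤ 1130.08 USD: 1125.22 ≤ 1130.08 is true
  days since delivery > 112 days: 119 > 112 is true
  damaged in transit: no → false
  original tags attached: no → false
  packaging opened: no → false
  restocking fee paid: yes → true
  item category = media: apparel == media is false
  item marked final-sale: no → false
  return reason ∈ {late, other, wrong-item}: late is in the set → true
  customer is a member: yes → true
Combine:
[1.1.2] exactly-one(false, true) = true
[1.1.3] true OR false = true
[1.1] false AND true AND true = false
[1.2.1.1] false AND false = false
[1.2.1.2.2] true AND false = false
[1.2.1.2] false → false (antecedent false ⇒ implication holds) = true
[1.2.1] false OR true = true
[1.2] NOT true = false
[1.3.2] exactly-one(false, true) = true
[1.3.3.1] true AND false = false
[1.3.3] NOT false = true
[1.3] true AND true AND true = true
[1] false OR false OR true = true
[root] NOT true = false
Overall: false → refused

Refused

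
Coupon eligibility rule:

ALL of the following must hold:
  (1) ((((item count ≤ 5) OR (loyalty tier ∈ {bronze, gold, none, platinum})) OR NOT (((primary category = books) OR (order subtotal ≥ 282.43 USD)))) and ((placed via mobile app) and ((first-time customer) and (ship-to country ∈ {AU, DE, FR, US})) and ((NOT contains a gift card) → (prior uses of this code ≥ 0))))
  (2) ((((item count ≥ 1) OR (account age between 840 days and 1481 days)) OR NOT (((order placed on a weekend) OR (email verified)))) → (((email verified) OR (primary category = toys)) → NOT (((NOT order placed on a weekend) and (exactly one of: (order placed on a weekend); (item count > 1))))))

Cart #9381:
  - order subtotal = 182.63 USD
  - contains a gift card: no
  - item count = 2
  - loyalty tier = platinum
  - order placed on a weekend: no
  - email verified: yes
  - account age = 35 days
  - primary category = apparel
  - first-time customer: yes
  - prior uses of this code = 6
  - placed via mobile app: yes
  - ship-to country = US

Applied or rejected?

Rejected

Atomic conditions:
  item count ≤ 5: 2 ≤ 5 is true
  loyalty tier ∈ {bronze, gold, none, platinum}: platinum is in the set → true
  primary category = books: apparel == books is false
  order subtotal ≥ 282.43 USD: 182.63 ≥ 282.43 is false
  placed via mobile app: yes → true
  first-time customer: yes → true
  ship-to country ∈ {AU, DE, FR, US}: US is in the set → true
  NOT contains a gift card: no → true
  prior uses of this code ≥ 0: 6 ≥ 0 is true
  item count ≥ 1: 2 ≥ 1 is true
  account age between 840 days and 1481 days: 35 in [840, 1481] is false
  order placed on a weekend: no → false
  email verified: yes → true
  primary category = toys: apparel == toys is false
  NOT order placed on a weekend: no → true
  item count > 1: 2 > 1 is true
Combine:
[1.1.1] true OR true = true
[1.1.2.1] false OR false = false
[1.1.2] NOT false = true
[1.1] true OR true = true
[1.2.2] true AND true = true
[1.2.3] true → true = true
[1.2] true AND true AND true = true
[1] true AND true = true
[2.1.1] true OR false = true
[2.1.2.1] false OR true = true
[2.1.2] NOT true = false
[2.1] true OR false = true
[2.2.1] true OR false = true
[2.2.2.1.2] exactly-one(false, true) = true
[2.2.2.1] true AND true = true
[2.2.2] NOT true = false
[2.2] true → false = false
[2] true → false = false
[root] true AND false = false
Overall: false → rejected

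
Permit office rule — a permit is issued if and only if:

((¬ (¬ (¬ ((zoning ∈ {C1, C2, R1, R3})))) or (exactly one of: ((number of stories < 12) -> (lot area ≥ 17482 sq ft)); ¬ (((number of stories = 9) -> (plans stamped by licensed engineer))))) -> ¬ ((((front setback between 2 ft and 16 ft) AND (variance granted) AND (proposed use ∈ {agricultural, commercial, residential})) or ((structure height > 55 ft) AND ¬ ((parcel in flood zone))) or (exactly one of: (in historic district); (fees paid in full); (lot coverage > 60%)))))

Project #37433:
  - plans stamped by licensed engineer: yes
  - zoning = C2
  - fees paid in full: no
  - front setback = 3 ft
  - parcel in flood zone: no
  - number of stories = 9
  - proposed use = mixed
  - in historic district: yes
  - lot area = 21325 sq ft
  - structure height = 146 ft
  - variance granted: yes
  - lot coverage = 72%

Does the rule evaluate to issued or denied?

Atomic conditions:
  zoning ∈ {C1, C2, R1, R3}: C2 is in the set → true
  number of stories < 12: 9 < 12 is true
  lot area ≥ 17482 sq ft: 21325 ≥ 17482 is true
  number of stories = 9: 9 == 9 is true
  plans stamped by licensed engineer: yes → true
  front setback between 2 ft and 16 ft: 3 in [2, 16] is true
  variance granted: yes → true
  proposed use ∈ {agricultural, commercial, residential}: mixed is not in the set → false
  structure height > 55 ft: 146 > 55 is true
  parcel in flood zone: no → false
  in historic district: yes → true
  fees paid in full: no → false
  lot coverage > 60%: 72 > 60 is true
Combine:
[1.1.1.1] NOT true = false
[1.1.1] NOT false = true
[1.1] NOT true = false
[1.2.1] true → true = true
[1.2.2.1] true → true = true
[1.2.2] NOT true = false
[1.2] exactly-one(true, false) = true
[1] false OR true = true
[2.1.1] true AND true AND false = false
[2.1.2.2] NOT false = true
[2.1.2] true AND true = true
[2.1.3] exactly-one(true, false, true) = false
[2.1] false OR true OR false = true
[2] NOT true = false
[root] true → false = false
Overall: false → denied

Denied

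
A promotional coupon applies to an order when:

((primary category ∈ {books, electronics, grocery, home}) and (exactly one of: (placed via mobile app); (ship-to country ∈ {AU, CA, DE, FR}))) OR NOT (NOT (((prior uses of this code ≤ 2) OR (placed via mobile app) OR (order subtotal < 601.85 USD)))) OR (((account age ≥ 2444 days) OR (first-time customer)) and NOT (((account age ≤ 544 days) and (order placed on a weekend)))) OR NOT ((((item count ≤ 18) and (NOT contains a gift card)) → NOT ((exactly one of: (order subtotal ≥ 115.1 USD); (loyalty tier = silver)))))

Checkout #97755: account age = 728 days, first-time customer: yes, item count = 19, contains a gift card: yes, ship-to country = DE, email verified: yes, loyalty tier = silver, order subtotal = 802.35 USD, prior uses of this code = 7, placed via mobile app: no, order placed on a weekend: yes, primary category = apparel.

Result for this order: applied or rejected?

Applied

Atomic conditions:
  primary category ∈ {books, electronics, grocery, home}: apparel is not in the set → false
  placed via mobile app: no → false
  ship-to country ∈ {AU, CA, DE, FR}: DE is in the set → true
  prior uses of this code ≤ 2: 7 ≤ 2 is false
  order subtotal < 601.85 USD: 802.35 < 601.85 is false
  account age ≥ 2444 days: 728 ≥ 2444 is false
  first-time customer: yes → true
  account age ≤ 544 days: 728 ≤ 544 is false
  order placed on a weekend: yes → true
  item count ≤ 18: 19 ≤ 18 is false
  NOT contains a gift card: yes → false
  order subtotal ≥ 115.1 USD: 802.35 ≥ 115.1 is true
  loyalty tier = silver: silver == silver is true
Combine:
[1.2] exactly-one(false, true) = true
[1] false AND true = false
[2.1.1] false OR false OR false = false
[2.1] NOT false = true
[2] NOT true = false
[3.1] false OR true = true
[3.2.1] false AND true = false
[3.2] NOT false = true
[3] true AND true = true
[4.1.1] false AND false = false
[4.1.2.1] exactly-one(true, true) = false
[4.1.2] NOT false = true
[4.1] false → true (antecedent false ⇒ implication holds) = true
[4] NOT true = false
[root] false OR false OR true OR false = true
Overall: true → applied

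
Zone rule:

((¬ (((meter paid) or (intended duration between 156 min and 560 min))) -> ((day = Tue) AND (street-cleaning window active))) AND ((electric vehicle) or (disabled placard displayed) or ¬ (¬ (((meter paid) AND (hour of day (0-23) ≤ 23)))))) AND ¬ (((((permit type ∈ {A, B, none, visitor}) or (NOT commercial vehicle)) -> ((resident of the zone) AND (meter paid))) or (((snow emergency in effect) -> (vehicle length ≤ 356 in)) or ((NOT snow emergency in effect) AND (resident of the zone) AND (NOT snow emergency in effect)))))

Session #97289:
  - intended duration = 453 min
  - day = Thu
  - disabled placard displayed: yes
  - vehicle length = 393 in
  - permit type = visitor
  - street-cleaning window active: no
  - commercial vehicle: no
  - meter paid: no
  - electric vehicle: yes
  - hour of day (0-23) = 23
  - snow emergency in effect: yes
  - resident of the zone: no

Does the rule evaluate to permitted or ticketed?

Permitted

Atomic conditions:
  meter paid: no → false
  intended duration between 156 min and 560 min: 453 in [156, 560] is true
  day = Tue: Thu == Tue is false
  street-cleaning window active: no → false
  electric vehicle: yes → true
  disabled placard displayed: yes → true
  hour of day (0-23) ≤ 23: 23 ≤ 23 is true
  permit type ∈ {A, B, none, visitor}: visitor is in the set → true
  NOT commercial vehicle: no → true
  resident of the zone: no → false
  snow emergency in effect: yes → true
  vehicle length ≤ 356 in: 393 ≤ 356 is false
  NOT snow emergency in effect: yes → false
Combine:
[1.1.1.1] false OR true = true
[1.1.1] NOT true = false
[1.1.2] false AND false = false
[1.1] false → false (antecedent false ⇒ implication holds) = true
[1.2.3.1.1] false AND true = false
[1.2.3.1] NOT false = true
[1.2.3] NOT true = false
[1.2] true OR true OR false = true
[1] true AND true = true
[2.1.1.1] true OR true = true
[2.1.1.2] false AND false = false
[2.1.1] true → false = false
[2.1.2.1] true → false = false
[2.1.2.2] false AND false AND false = false
[2.1.2] false OR false = false
[2.1] false OR false = false
[2] NOT false = true
[root] true AND true = true
Overall: true → permitted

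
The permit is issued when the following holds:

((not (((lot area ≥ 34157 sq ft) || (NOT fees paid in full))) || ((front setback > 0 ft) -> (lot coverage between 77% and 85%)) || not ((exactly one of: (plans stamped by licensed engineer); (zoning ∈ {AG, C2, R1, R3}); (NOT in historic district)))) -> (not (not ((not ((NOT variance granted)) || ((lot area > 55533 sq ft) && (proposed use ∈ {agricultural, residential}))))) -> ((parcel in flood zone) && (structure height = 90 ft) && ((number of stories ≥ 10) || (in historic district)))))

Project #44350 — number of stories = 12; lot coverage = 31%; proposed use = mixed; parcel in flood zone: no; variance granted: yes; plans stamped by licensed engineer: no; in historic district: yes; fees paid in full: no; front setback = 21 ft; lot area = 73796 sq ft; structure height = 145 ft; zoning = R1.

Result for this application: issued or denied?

Issued

Atomic conditions:
  lot area ≥ 34157 sq ft: 73796 ≥ 34157 is true
  NOT fees paid in full: no → true
  front setback > 0 ft: 21 > 0 is true
  lot coverage between 77% and 85%: 31 in [77, 85] is false
  plans stamped by licensed engineer: no → false
  zoning ∈ {AG, C2, R1, R3}: R1 is in the set → true
  NOT in historic district: yes → false
  NOT variance granted: yes → false
  lot area > 55533 sq ft: 73796 > 55533 is true
  proposed use ∈ {agricultural, residential}: mixed is not in the set → false
  parcel in flood zone: no → false
  structure height = 90 ft: 145 == 90 is false
  number of stories ≥ 10: 12 ≥ 10 is true
  in historic district: yes → true
Combine:
[1.1.1] true OR true = true
[1.1] NOT true = false
[1.2] true → false = false
[1.3.1] exactly-one(false, true, false) = true
[1.3] NOT true = false
[1] false OR false OR false = false
[2.1.1.1.1] NOT false = true
[2.1.1.1.2] true AND false = false
[2.1.1.1] true OR false = true
[2.1.1] NOT true = false
[2.1] NOT false = true
[2.2.3] true OR true = true
[2.2] false AND false AND true = false
[2] true → false = false
[root] false → false (antecedent false ⇒ implication holds) = true
Overall: true → issued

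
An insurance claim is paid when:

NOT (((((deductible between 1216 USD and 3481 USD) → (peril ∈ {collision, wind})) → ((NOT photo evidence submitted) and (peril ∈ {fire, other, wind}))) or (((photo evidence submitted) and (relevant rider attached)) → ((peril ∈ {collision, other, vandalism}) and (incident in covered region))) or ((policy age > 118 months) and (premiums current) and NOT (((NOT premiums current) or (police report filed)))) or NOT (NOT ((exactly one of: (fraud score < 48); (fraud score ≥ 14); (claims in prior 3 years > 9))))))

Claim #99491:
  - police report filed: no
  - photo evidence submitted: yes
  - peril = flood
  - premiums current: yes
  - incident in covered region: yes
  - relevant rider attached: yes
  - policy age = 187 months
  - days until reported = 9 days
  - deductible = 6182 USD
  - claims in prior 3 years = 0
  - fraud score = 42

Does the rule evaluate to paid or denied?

Atomic conditions:
  deductible between 1216 USD and 3481 USD: 6182 in [1216, 3481] is false
  peril ∈ {collision, wind}: flood is not in the set → false
  NOT photo evidence submitted: yes → false
  peril ∈ {fire, other, wind}: flood is not in the set → false
  photo evidence submitted: yes → true
  relevant rider attached: yes → true
  peril ∈ {collision, other, vandalism}: flood is not in the set → false
  incident in covered region: yes → true
  policy age > 118 months: 187 > 118 is true
  premiums current: yes → true
  NOT premiums current: yes → false
  police report filed: no → false
  fraud score < 48: 42 < 48 is true
  fraud score ≥ 14: 42 ≥ 14 is true
  claims in prior 3 years > 9: 0 > 9 is false
Combine:
[1.1.1] false → false (antecedent false ⇒ implication holds) = true
[1.1.2] false AND false = false
[1.1] true → false = false
[1.2.1] true AND true = true
[1.2.2] false AND true = false
[1.2] true → false = false
[1.3.3.1] false OR false = false
[1.3.3] NOT false = true
[1.3] true AND true AND true = true
[1.4.1.1] exactly-one(true, true, false) = false
[1.4.1] NOT false = true
[1.4] NOT true = false
[1] false OR false OR true OR false = true
[root] NOT true = false
Overall: false → denied

Denied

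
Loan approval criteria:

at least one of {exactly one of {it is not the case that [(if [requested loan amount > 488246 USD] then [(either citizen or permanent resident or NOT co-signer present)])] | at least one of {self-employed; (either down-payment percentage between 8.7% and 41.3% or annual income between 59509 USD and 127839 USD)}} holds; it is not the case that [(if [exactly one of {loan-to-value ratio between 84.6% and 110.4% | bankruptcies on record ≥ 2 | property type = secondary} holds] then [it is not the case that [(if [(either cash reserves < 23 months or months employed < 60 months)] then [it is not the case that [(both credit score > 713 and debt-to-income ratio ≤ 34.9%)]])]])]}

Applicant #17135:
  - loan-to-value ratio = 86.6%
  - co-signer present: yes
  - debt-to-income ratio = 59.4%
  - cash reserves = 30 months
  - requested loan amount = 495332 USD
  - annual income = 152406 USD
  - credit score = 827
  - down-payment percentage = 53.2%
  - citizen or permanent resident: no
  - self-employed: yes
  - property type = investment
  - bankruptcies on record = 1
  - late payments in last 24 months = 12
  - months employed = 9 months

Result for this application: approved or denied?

Approved

Atomic conditions:
  requested loan amount > 488246 USD: 495332 > 488246 is true
  citizen or permanent resident: no → false
  NOT co-signer present: yes → false
  self-employed: yes → true
  down-payment percentage between 8.7% and 41.3%: 53.2 in [8.7, 41.3] is false
  annual income between 59509 USD and 127839 USD: 152406 in [59509, 127839] is false
  loan-to-value ratio between 84.6% and 110.4%: 86.6 in [84.6, 110.4] is true
  bankruptcies on record ≥ 2: 1 ≥ 2 is false
  property type = secondary: investment == secondary is false
  cash reserves < 23 months: 30 < 23 is false
  months employed < 60 months: 9 < 60 is true
  credit score > 713: 827 > 713 is true
  debt-to-income ratio ≤ 34.9%: 59.4 ≤ 34.9 is false
Combine:
[1.1.1.2] false OR false = false
[1.1.1] true → false = false
[1.1] NOT false = true
[1.2.2] false OR false = false
[1.2] true OR false = true
[1] exactly-one(true, true) = false
[2.1.1] exactly-one(true, false, false) = true
[2.1.2.1.1] false OR true = true
[2.1.2.1.2.1] true AND false = false
[2.1.2.1.2] NOT false = true
[2.1.2.1] true → true = true
[2.1.2] NOT true = false
[2.1] true → false = false
[2] NOT false = true
[root] false OR true = true
Overall: true → approved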